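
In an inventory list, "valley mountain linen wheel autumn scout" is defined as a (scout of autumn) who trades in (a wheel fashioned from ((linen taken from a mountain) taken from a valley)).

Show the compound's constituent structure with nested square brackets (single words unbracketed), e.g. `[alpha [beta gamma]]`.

At the top level: head "scout" (specifically "autumn scout"); modifier "valley mountain linen wheel".
Within "valley mountain linen wheel", the head is "wheel" and the modifier is "valley mountain linen".
Within "valley mountain linen", the head is "linen" (specifically "mountain linen") and the modifier is "valley".
Within "mountain linen", the head is "linen" and the modifier is "mountain".
Within "autumn scout", the head is "scout" and the modifier is "autumn".
So the structure is [[[valley [mountain linen]] wheel] [autumn scout]].

[[[valley [mountain linen]] wheel] [autumn scout]]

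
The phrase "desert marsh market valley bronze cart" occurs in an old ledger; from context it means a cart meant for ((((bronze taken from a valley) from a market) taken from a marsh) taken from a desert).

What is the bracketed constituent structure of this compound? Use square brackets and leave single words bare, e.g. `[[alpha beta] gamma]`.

The outermost head in the paraphrase is "cart", modified by "desert marsh market valley bronze".
"desert marsh market valley bronze" → head "bronze" (specifically "marsh market valley bronze"), modifier "desert".
"marsh market valley bronze" → head "bronze" (specifically "market valley bronze"), modifier "marsh".
"market valley bronze" → head "bronze" (specifically "valley bronze"), modifier "market".
"valley bronze" → head "bronze", modifier "valley".
Putting it together: [[desert [marsh [market [valley bronze]]]] cart].

[[desert [marsh [market [valley bronze]]]] cart]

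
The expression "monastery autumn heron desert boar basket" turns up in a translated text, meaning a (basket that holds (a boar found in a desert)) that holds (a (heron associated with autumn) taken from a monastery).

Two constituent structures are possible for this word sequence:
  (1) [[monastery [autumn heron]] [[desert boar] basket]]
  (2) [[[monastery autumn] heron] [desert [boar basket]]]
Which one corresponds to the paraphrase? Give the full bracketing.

[[monastery [autumn heron]] [[desert boar] basket]]

The paraphrase's head is the "basket" part ("desert boar basket"); its modifier is "monastery autumn heron".
That top-level split, carried through the inner groups, gives [[monastery [autumn heron]] [[desert boar] basket]].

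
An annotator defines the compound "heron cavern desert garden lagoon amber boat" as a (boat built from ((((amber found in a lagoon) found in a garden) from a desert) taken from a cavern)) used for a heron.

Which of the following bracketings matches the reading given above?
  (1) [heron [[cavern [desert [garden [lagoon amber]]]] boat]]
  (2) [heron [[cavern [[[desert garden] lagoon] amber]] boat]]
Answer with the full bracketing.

[heron [[cavern [desert [garden [lagoon amber]]]] boat]]

The paraphrase's head is the "boat" part ("cavern desert garden lagoon amber boat"); its modifier is "heron".
That top-level split, carried through the inner groups, gives [heron [[cavern [desert [garden [lagoon amber]]]] boat]].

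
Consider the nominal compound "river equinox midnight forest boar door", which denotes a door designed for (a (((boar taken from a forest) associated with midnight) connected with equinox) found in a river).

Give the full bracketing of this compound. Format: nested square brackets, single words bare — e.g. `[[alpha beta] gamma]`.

Overall it is a kind of door; the modifier is "river equinox midnight forest boar".
"river equinox midnight forest boar" → head "boar" (specifically "equinox midnight forest boar"), modifier "river".
"equinox midnight forest boar" → head "boar" (specifically "midnight forest boar"), modifier "equinox".
"midnight forest boar" → head "boar" (specifically "forest boar"), modifier "midnight".
"forest boar" → head "boar", modifier "forest".
Putting it together: [[river [equinox [midnight [forest boar]]]] door].

[[river [equinox [midnight [forest boar]]]] door]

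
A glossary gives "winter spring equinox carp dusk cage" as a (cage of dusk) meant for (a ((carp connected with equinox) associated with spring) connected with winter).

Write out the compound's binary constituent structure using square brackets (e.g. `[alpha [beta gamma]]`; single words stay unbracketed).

[[winter [spring [equinox carp]]] [dusk cage]]

Overall it is a kind of cage (specifically "dusk cage"); the modifier is "winter spring equinox carp".
Inside "winter spring equinox carp": head "carp" (specifically "spring equinox carp"), modifier "winter".
Inside "spring equinox carp": head "carp" (specifically "equinox carp"), modifier "spring".
Inside "equinox carp": head "carp", modifier "equinox".
Inside "dusk cage": head "cage", modifier "dusk".
So the structure is [[winter [spring [equinox carp]]] [dusk cage]].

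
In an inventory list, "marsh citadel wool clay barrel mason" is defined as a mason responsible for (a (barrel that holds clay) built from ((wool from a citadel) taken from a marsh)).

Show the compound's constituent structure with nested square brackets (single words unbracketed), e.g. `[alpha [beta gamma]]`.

The outermost head in the paraphrase is "mason", modified by "marsh citadel wool clay barrel".
"marsh citadel wool clay barrel" → head "barrel" (specifically "clay barrel"), modifier "marsh citadel wool".
"marsh citadel wool" → head "wool" (specifically "citadel wool"), modifier "marsh".
"citadel wool" → head "wool", modifier "citadel".
"clay barrel" → head "barrel", modifier "clay".
Putting it together: [[[marsh [citadel wool]] [clay barrel]] mason].

[[[marsh [citadel wool]] [clay barrel]] mason]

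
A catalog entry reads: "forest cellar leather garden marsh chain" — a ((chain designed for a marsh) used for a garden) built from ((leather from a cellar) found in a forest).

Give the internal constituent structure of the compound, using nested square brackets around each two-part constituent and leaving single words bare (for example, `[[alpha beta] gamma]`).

The outermost head in the paraphrase is "chain" (specifically "garden marsh chain"), modified by "forest cellar leather".
"forest cellar leather" → head "leather" (specifically "cellar leather"), modifier "forest".
"cellar leather" → head "leather", modifier "cellar".
"garden marsh chain" → head "chain" (specifically "marsh chain"), modifier "garden".
"marsh chain" → head "chain", modifier "marsh".
Putting it together: [[forest [cellar leather]] [garden [marsh chain]]].

[[forest [cellar leather]] [garden [marsh chain]]]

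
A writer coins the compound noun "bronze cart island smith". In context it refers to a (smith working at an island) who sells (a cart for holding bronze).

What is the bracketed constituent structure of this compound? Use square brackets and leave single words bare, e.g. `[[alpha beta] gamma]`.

[[bronze cart] [island smith]]

Whole compound: head "smith" (specifically "island smith"), modifier "bronze cart".
Inside "bronze cart": head "cart", modifier "bronze".
Inside "island smith": head "smith", modifier "island".
Assembled: [[bronze cart] [island smith]].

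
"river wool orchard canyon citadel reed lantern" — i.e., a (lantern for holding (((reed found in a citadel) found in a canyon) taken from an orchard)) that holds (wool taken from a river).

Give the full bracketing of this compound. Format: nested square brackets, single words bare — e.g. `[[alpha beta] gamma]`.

[[river wool] [[orchard [canyon [citadel reed]]] lantern]]

Overall it is a kind of lantern (specifically "orchard canyon citadel reed lantern"); the modifier is "river wool".
Within "river wool", the head is "wool" and the modifier is "river".
Within "orchard canyon citadel reed lantern", the head is "lantern" and the modifier is "orchard canyon citadel reed".
Within "orchard canyon citadel reed", the head is "reed" (specifically "canyon citadel reed") and the modifier is "orchard".
Within "canyon citadel reed", the head is "reed" (specifically "citadel reed") and the modifier is "canyon".
Within "citadel reed", the head is "reed" and the modifier is "citadel".
Putting it together: [[river wool] [[orchard [canyon [citadel reed]]] lantern]].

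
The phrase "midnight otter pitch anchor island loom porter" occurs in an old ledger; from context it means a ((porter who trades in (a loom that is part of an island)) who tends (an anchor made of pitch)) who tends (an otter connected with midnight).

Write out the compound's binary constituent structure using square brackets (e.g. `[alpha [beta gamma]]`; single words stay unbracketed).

Overall it is a kind of porter (specifically "pitch anchor island loom porter"); the modifier is "midnight otter".
Inside "midnight otter": head "otter", modifier "midnight".
Inside "pitch anchor island loom porter": head "porter" (specifically "island loom porter"), modifier "pitch anchor".
Inside "pitch anchor": head "anchor", modifier "pitch".
Inside "island loom porter": head "porter", modifier "island loom".
Inside "island loom": head "loom", modifier "island".
So the structure is [[midnight otter] [[pitch anchor] [[island loom] porter]]].

[[midnight otter] [[pitch anchor] [[island loom] porter]]]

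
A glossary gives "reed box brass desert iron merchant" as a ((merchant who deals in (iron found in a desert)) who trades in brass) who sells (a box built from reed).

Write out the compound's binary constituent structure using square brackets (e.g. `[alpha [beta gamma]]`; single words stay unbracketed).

[[reed box] [brass [[desert iron] merchant]]]

Overall it is a kind of merchant (specifically "brass desert iron merchant"); the modifier is "reed box".
"reed box" → head "box", modifier "reed".
"brass desert iron merchant" → head "merchant" (specifically "desert iron merchant"), modifier "brass".
"desert iron merchant" → head "merchant", modifier "desert iron".
"desert iron" → head "iron", modifier "desert".
Assembled: [[reed box] [brass [[desert iron] merchant]]].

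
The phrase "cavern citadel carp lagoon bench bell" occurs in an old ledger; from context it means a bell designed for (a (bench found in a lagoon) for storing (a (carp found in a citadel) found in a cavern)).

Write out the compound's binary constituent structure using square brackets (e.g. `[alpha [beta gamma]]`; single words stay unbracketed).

[[[cavern [citadel carp]] [lagoon bench]] bell]

Overall it is a kind of bell; the modifier is "cavern citadel carp lagoon bench".
"cavern citadel carp lagoon bench" → head "bench" (specifically "lagoon bench"), modifier "cavern citadel carp".
"cavern citadel carp" → head "carp" (specifically "citadel carp"), modifier "cavern".
"citadel carp" → head "carp", modifier "citadel".
"lagoon bench" → head "bench", modifier "lagoon".
Putting it together: [[[cavern [citadel carp]] [lagoon bench]] bell].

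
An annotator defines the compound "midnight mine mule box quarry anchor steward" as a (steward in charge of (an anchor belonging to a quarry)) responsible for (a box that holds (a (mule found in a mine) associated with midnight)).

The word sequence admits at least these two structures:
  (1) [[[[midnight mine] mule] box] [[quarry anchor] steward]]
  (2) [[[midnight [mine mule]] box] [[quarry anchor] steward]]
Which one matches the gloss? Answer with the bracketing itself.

The paraphrase's head is the "steward" part ("quarry anchor steward"); its modifier is "midnight mine mule box".
That top-level split, carried through the inner groups, gives [[[midnight [mine mule]] box] [[quarry anchor] steward]].

[[[midnight [mine mule]] box] [[quarry anchor] steward]]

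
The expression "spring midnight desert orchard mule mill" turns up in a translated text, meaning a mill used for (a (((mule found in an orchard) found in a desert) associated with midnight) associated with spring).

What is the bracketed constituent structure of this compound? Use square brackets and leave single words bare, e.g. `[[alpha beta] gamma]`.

[[spring [midnight [desert [orchard mule]]]] mill]

Whole compound: head "mill", modifier "spring midnight desert orchard mule".
Inside "spring midnight desert orchard mule": head "mule" (specifically "midnight desert orchard mule"), modifier "spring".
Inside "midnight desert orchard mule": head "mule" (specifically "desert orchard mule"), modifier "midnight".
Inside "desert orchard mule": head "mule" (specifically "orchard mule"), modifier "desert".
Inside "orchard mule": head "mule", modifier "orchard".
So the structure is [[spring [midnight [desert [orchard mule]]]] mill].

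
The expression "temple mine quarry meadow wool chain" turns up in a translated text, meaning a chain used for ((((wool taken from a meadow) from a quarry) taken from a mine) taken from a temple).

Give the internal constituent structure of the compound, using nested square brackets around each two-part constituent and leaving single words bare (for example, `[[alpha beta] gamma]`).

The outermost head in the paraphrase is "chain", modified by "temple mine quarry meadow wool".
Within "temple mine quarry meadow wool", the head is "wool" (specifically "mine quarry meadow wool") and the modifier is "temple".
Within "mine quarry meadow wool", the head is "wool" (specifically "quarry meadow wool") and the modifier is "mine".
Within "quarry meadow wool", the head is "wool" (specifically "meadow wool") and the modifier is "quarry".
Within "meadow wool", the head is "wool" and the modifier is "meadow".
Putting it together: [[temple [mine [quarry [meadow wool]]]] chain].

[[temple [mine [quarry [meadow wool]]]] chain]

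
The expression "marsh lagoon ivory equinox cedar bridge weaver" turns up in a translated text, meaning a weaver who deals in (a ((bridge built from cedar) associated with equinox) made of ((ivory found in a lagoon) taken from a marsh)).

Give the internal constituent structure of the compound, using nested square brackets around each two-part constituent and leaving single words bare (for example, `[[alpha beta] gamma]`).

At the top level: head "weaver"; modifier "marsh lagoon ivory equinox cedar bridge".
Within "marsh lagoon ivory equinox cedar bridge", the head is "bridge" (specifically "equinox cedar bridge") and the modifier is "marsh lagoon ivory".
Within "marsh lagoon ivory", the head is "ivory" (specifically "lagoon ivory") and the modifier is "marsh".
Within "lagoon ivory", the head is "ivory" and the modifier is "lagoon".
Within "equinox cedar bridge", the head is "bridge" (specifically "cedar bridge") and the modifier is "equinox".
Within "cedar bridge", the head is "bridge" and the modifier is "cedar".
So the structure is [[[marsh [lagoon ivory]] [equinox [cedar bridge]]] weaver].

[[[marsh [lagoon ivory]] [equinox [cedar bridge]]] weaver]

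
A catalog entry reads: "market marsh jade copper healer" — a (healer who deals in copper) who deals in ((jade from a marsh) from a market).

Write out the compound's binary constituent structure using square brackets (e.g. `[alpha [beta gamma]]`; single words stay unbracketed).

The outermost head in the paraphrase is "healer" (specifically "copper healer"), modified by "market marsh jade".
Within "market marsh jade", the head is "jade" (specifically "marsh jade") and the modifier is "market".
Within "marsh jade", the head is "jade" and the modifier is "marsh".
Within "copper healer", the head is "healer" and the modifier is "copper".
Assembled: [[market [marsh jade]] [copper healer]].

[[market [marsh jade]] [copper healer]]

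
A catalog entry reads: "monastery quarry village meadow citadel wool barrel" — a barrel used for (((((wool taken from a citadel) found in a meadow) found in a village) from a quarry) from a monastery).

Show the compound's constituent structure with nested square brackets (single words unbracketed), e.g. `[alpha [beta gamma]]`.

[[monastery [quarry [village [meadow [citadel wool]]]]] barrel]

The outermost head in the paraphrase is "barrel", modified by "monastery quarry village meadow citadel wool".
"monastery quarry village meadow citadel wool" → head "wool" (specifically "quarry village meadow citadel wool"), modifier "monastery".
"quarry village meadow citadel wool" → head "wool" (specifically "village meadow citadel wool"), modifier "quarry".
"village meadow citadel wool" → head "wool" (specifically "meadow citadel wool"), modifier "village".
"meadow citadel wool" → head "wool" (specifically "citadel wool"), modifier "meadow".
"citadel wool" → head "wool", modifier "citadel".
Putting it together: [[monastery [quarry [village [meadow [citadel wool]]]]] barrel].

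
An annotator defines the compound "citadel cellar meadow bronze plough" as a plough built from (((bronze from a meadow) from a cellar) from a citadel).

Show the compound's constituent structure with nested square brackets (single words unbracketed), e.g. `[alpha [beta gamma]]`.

At the top level: head "plough"; modifier "citadel cellar meadow bronze".
"citadel cellar meadow bronze" → head "bronze" (specifically "cellar meadow bronze"), modifier "citadel".
"cellar meadow bronze" → head "bronze" (specifically "meadow bronze"), modifier "cellar".
"meadow bronze" → head "bronze", modifier "meadow".
So the structure is [[citadel [cellar [meadow bronze]]] plough].

[[citadel [cellar [meadow bronze]]] plough]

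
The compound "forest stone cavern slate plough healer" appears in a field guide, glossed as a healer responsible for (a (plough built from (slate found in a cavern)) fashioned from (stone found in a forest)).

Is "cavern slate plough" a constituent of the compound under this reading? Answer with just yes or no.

The paraphrase groups the words so that "cavern slate plough" is one unit: it corresponds to a single parenthesized sub-phrase.
The full structure is [[[forest stone] [[cavern slate] plough]] healer], in which [cavern slate plough] is a constituent.

yes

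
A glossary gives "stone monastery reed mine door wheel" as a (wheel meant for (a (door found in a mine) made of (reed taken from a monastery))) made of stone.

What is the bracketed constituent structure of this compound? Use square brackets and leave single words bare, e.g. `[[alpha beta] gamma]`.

The outermost head in the paraphrase is "wheel" (specifically "monastery reed mine door wheel"), modified by "stone".
Within "monastery reed mine door wheel", the head is "wheel" and the modifier is "monastery reed mine door".
Within "monastery reed mine door", the head is "door" (specifically "mine door") and the modifier is "monastery reed".
Within "monastery reed", the head is "reed" and the modifier is "monastery".
Within "mine door", the head is "door" and the modifier is "mine".
So the structure is [stone [[[monastery reed] [mine door]] wheel]].

[stone [[[monastery reed] [mine door]] wheel]]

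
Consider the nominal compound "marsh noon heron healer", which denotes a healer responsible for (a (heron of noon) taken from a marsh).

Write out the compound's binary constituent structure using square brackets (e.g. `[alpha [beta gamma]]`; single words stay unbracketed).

At the top level: head "healer"; modifier "marsh noon heron".
"marsh noon heron" → head "heron" (specifically "noon heron"), modifier "marsh".
"noon heron" → head "heron", modifier "noon".
So the structure is [[marsh [noon heron]] healer].

[[marsh [noon heron]] healer]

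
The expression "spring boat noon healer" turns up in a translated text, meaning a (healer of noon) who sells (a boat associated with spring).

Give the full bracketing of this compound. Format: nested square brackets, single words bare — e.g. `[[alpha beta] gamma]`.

The outermost head in the paraphrase is "healer" (specifically "noon healer"), modified by "spring boat".
Within "spring boat", the head is "boat" and the modifier is "spring".
Within "noon healer", the head is "healer" and the modifier is "noon".
So the structure is [[spring boat] [noon healer]].

[[spring boat] [noon healer]]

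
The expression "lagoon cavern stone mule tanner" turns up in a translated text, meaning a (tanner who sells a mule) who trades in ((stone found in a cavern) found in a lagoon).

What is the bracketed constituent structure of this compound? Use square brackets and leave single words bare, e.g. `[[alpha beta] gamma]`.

Whole compound: head "tanner" (specifically "mule tanner"), modifier "lagoon cavern stone".
"lagoon cavern stone" → head "stone" (specifically "cavern stone"), modifier "lagoon".
"cavern stone" → head "stone", modifier "cavern".
"mule tanner" → head "tanner", modifier "mule".
Putting it together: [[lagoon [cavern stone]] [mule tanner]].

[[lagoon [cavern stone]] [mule tanner]]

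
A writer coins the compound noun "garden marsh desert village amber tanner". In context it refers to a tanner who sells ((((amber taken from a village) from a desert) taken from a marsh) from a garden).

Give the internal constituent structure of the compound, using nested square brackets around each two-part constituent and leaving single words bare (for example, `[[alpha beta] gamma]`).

[[garden [marsh [desert [village amber]]]] tanner]

Overall it is a kind of tanner; the modifier is "garden marsh desert village amber".
Within "garden marsh desert village amber", the head is "amber" (specifically "marsh desert village amber") and the modifier is "garden".
Within "marsh desert village amber", the head is "amber" (specifically "desert village amber") and the modifier is "marsh".
Within "desert village amber", the head is "amber" (specifically "village amber") and the modifier is "desert".
Within "village amber", the head is "amber" and the modifier is "village".
Assembled: [[garden [marsh [desert [village amber]]]] tanner].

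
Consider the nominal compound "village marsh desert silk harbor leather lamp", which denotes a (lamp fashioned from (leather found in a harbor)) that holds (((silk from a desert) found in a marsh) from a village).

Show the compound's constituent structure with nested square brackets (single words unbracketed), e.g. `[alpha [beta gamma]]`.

Whole compound: head "lamp" (specifically "harbor leather lamp"), modifier "village marsh desert silk".
"village marsh desert silk" → head "silk" (specifically "marsh desert silk"), modifier "village".
"marsh desert silk" → head "silk" (specifically "desert silk"), modifier "marsh".
"desert silk" → head "silk", modifier "desert".
"harbor leather lamp" → head "lamp", modifier "harbor leather".
"harbor leather" → head "leather", modifier "harbor".
So the structure is [[village [marsh [desert silk]]] [[harbor leather] lamp]].

[[village [marsh [desert silk]]] [[harbor leather] lamp]]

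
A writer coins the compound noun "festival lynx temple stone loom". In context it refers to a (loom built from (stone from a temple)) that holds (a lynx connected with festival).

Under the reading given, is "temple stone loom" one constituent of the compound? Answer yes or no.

yes

The paraphrase groups the words so that "temple stone loom" is one unit: it corresponds to a single parenthesized sub-phrase.
The full structure is [[festival lynx] [[temple stone] loom]], in which [temple stone loom] is a constituent.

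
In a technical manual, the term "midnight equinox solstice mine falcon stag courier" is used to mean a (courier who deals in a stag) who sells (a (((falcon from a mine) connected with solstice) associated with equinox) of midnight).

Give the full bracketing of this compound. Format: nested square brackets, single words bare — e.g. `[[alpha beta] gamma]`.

The outermost head in the paraphrase is "courier" (specifically "stag courier"), modified by "midnight equinox solstice mine falcon".
Within "midnight equinox solstice mine falcon", the head is "falcon" (specifically "equinox solstice mine falcon") and the modifier is "midnight".
Within "equinox solstice mine falcon", the head is "falcon" (specifically "solstice mine falcon") and the modifier is "equinox".
Within "solstice mine falcon", the head is "falcon" (specifically "mine falcon") and the modifier is "solstice".
Within "mine falcon", the head is "falcon" and the modifier is "mine".
Within "stag courier", the head is "courier" and the modifier is "stag".
Assembled: [[midnight [equinox [solstice [mine falcon]]]] [stag courier]].

[[midnight [equinox [solstice [mine falcon]]]] [stag courier]]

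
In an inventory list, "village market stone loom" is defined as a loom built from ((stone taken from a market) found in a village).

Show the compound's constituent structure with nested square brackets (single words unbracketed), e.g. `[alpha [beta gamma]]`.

Whole compound: head "loom", modifier "village market stone".
"village market stone" → head "stone" (specifically "market stone"), modifier "village".
"market stone" → head "stone", modifier "market".
So the structure is [[village [market stone]] loom].

[[village [market stone]] loom]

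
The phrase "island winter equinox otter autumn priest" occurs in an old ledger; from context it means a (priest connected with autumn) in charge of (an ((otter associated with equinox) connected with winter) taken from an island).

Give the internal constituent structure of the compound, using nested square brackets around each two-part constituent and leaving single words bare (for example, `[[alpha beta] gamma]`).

At the top level: head "priest" (specifically "autumn priest"); modifier "island winter equinox otter".
"island winter equinox otter" → head "otter" (specifically "winter equinox otter"), modifier "island".
"winter equinox otter" → head "otter" (specifically "equinox otter"), modifier "winter".
"equinox otter" → head "otter", modifier "equinox".
"autumn priest" → head "priest", modifier "autumn".
So the structure is [[island [winter [equinox otter]]] [autumn priest]].

[[island [winter [equinox otter]]] [autumn priest]]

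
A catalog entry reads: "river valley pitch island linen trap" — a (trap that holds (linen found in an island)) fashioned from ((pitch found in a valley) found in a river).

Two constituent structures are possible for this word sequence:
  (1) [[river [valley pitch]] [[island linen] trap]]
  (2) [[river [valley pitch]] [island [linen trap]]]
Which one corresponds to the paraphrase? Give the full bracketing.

[[river [valley pitch]] [[island linen] trap]]

The paraphrase's head is the "trap" part ("island linen trap"); its modifier is "river valley pitch".
That top-level split, carried through the inner groups, gives [[river [valley pitch]] [[island linen] trap]].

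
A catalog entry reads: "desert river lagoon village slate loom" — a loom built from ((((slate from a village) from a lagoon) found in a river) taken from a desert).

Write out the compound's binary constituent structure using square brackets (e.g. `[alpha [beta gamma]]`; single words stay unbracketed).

[[desert [river [lagoon [village slate]]]] loom]

Overall it is a kind of loom; the modifier is "desert river lagoon village slate".
Within "desert river lagoon village slate", the head is "slate" (specifically "river lagoon village slate") and the modifier is "desert".
Within "river lagoon village slate", the head is "slate" (specifically "lagoon village slate") and the modifier is "river".
Within "lagoon village slate", the head is "slate" (specifically "village slate") and the modifier is "lagoon".
Within "village slate", the head is "slate" and the modifier is "village".
So the structure is [[desert [river [lagoon [village slate]]]] loom].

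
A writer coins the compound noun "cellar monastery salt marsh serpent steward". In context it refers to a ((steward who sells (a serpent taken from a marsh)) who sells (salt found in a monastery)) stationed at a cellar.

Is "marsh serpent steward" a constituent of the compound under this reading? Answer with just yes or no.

The paraphrase groups the words so that "marsh serpent steward" is one unit: it corresponds to a single parenthesized sub-phrase.
The full structure is [cellar [[monastery salt] [[marsh serpent] steward]]], in which [marsh serpent steward] is a constituent.

yes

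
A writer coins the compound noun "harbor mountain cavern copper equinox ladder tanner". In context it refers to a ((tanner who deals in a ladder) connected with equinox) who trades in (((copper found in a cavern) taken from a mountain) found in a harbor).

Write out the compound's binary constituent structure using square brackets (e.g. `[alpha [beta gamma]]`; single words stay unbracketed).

[[harbor [mountain [cavern copper]]] [equinox [ladder tanner]]]

At the top level: head "tanner" (specifically "equinox ladder tanner"); modifier "harbor mountain cavern copper".
Within "harbor mountain cavern copper", the head is "copper" (specifically "mountain cavern copper") and the modifier is "harbor".
Within "mountain cavern copper", the head is "copper" (specifically "cavern copper") and the modifier is "mountain".
Within "cavern copper", the head is "copper" and the modifier is "cavern".
Within "equinox ladder tanner", the head is "tanner" (specifically "ladder tanner") and the modifier is "equinox".
Within "ladder tanner", the head is "tanner" and the modifier is "ladder".
Putting it together: [[harbor [mountain [cavern copper]]] [equinox [ladder tanner]]].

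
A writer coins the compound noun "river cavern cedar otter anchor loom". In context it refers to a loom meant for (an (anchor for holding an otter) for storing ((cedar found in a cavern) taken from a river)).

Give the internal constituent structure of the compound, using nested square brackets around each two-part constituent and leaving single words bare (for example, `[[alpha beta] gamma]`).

[[[river [cavern cedar]] [otter anchor]] loom]

Overall it is a kind of loom; the modifier is "river cavern cedar otter anchor".
Inside "river cavern cedar otter anchor": head "anchor" (specifically "otter anchor"), modifier "river cavern cedar".
Inside "river cavern cedar": head "cedar" (specifically "cavern cedar"), modifier "river".
Inside "cavern cedar": head "cedar", modifier "cavern".
Inside "otter anchor": head "anchor", modifier "otter".
Putting it together: [[[river [cavern cedar]] [otter anchor]] loom].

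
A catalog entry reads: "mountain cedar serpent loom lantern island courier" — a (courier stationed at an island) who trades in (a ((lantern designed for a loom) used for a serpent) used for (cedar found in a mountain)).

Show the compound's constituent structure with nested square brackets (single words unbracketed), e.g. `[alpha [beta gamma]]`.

Overall it is a kind of courier (specifically "island courier"); the modifier is "mountain cedar serpent loom lantern".
Within "mountain cedar serpent loom lantern", the head is "lantern" (specifically "serpent loom lantern") and the modifier is "mountain cedar".
Within "mountain cedar", the head is "cedar" and the modifier is "mountain".
Within "serpent loom lantern", the head is "lantern" (specifically "loom lantern") and the modifier is "serpent".
Within "loom lantern", the head is "lantern" and the modifier is "loom".
Within "island courier", the head is "courier" and the modifier is "island".
So the structure is [[[mountain cedar] [serpent [loom lantern]]] [island courier]].

[[[mountain cedar] [serpent [loom lantern]]] [island courier]]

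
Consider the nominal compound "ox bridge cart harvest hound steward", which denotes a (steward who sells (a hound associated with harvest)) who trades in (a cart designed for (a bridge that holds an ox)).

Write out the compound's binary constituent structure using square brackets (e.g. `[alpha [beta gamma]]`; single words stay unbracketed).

At the top level: head "steward" (specifically "harvest hound steward"); modifier "ox bridge cart".
Within "ox bridge cart", the head is "cart" and the modifier is "ox bridge".
Within "ox bridge", the head is "bridge" and the modifier is "ox".
Within "harvest hound steward", the head is "steward" and the modifier is "harvest hound".
Within "harvest hound", the head is "hound" and the modifier is "harvest".
Putting it together: [[[ox bridge] cart] [[harvest hound] steward]].

[[[ox bridge] cart] [[harvest hound] steward]]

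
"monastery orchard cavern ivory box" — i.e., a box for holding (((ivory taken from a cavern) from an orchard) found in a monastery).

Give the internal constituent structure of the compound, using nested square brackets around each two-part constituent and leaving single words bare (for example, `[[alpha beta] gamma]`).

The outermost head in the paraphrase is "box", modified by "monastery orchard cavern ivory".
Within "monastery orchard cavern ivory", the head is "ivory" (specifically "orchard cavern ivory") and the modifier is "monastery".
Within "orchard cavern ivory", the head is "ivory" (specifically "cavern ivory") and the modifier is "orchard".
Within "cavern ivory", the head is "ivory" and the modifier is "cavern".
Putting it together: [[monastery [orchard [cavern ivory]]] box].

[[monastery [orchard [cavern ivory]]] box]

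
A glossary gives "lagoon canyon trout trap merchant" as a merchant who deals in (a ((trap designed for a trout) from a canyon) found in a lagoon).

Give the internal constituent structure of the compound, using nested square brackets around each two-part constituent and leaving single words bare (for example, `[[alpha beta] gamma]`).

Whole compound: head "merchant", modifier "lagoon canyon trout trap".
Inside "lagoon canyon trout trap": head "trap" (specifically "canyon trout trap"), modifier "lagoon".
Inside "canyon trout trap": head "trap" (specifically "trout trap"), modifier "canyon".
Inside "trout trap": head "trap", modifier "trout".
Assembled: [[lagoon [canyon [trout trap]]] merchant].

[[lagoon [canyon [trout trap]]] merchant]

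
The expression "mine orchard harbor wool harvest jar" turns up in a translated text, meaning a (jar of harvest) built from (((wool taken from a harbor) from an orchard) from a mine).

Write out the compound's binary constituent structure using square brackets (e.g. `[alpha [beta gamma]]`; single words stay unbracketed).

[[mine [orchard [harbor wool]]] [harvest jar]]

Whole compound: head "jar" (specifically "harvest jar"), modifier "mine orchard harbor wool".
Within "mine orchard harbor wool", the head is "wool" (specifically "orchard harbor wool") and the modifier is "mine".
Within "orchard harbor wool", the head is "wool" (specifically "harbor wool") and the modifier is "orchard".
Within "harbor wool", the head is "wool" and the modifier is "harbor".
Within "harvest jar", the head is "jar" and the modifier is "harvest".
Putting it together: [[mine [orchard [harbor wool]]] [harvest jar]].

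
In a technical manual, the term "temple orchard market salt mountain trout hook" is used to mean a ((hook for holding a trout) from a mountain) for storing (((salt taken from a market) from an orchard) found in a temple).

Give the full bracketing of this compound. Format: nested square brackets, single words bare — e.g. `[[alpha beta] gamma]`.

Overall it is a kind of hook (specifically "mountain trout hook"); the modifier is "temple orchard market salt".
Within "temple orchard market salt", the head is "salt" (specifically "orchard market salt") and the modifier is "temple".
Within "orchard market salt", the head is "salt" (specifically "market salt") and the modifier is "orchard".
Within "market salt", the head is "salt" and the modifier is "market".
Within "mountain trout hook", the head is "hook" (specifically "trout hook") and the modifier is "mountain".
Within "trout hook", the head is "hook" and the modifier is "trout".
Assembled: [[temple [orchard [market salt]]] [mountain [trout hook]]].

[[temple [orchard [market salt]]] [mountain [trout hook]]]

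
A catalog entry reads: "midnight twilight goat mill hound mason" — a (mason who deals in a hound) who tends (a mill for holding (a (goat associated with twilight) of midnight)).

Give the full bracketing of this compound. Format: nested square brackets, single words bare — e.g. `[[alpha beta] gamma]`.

Whole compound: head "mason" (specifically "hound mason"), modifier "midnight twilight goat mill".
Within "midnight twilight goat mill", the head is "mill" and the modifier is "midnight twilight goat".
Within "midnight twilight goat", the head is "goat" (specifically "twilight goat") and the modifier is "midnight".
Within "twilight goat", the head is "goat" and the modifier is "twilight".
Within "hound mason", the head is "mason" and the modifier is "hound".
Assembled: [[[midnight [twilight goat]] mill] [hound mason]].

[[[midnight [twilight goat]] mill] [hound mason]]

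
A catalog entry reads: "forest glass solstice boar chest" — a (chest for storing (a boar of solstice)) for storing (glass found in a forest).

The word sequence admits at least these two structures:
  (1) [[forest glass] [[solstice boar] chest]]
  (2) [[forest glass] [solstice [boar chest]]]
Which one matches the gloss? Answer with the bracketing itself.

[[forest glass] [[solstice boar] chest]]

The paraphrase's head is the "chest" part ("solstice boar chest"); its modifier is "forest glass".
That top-level split, carried through the inner groups, gives [[forest glass] [[solstice boar] chest]].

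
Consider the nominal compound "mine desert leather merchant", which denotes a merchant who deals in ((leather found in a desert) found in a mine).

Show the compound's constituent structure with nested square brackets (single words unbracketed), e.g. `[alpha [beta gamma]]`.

[[mine [desert leather]] merchant]

Overall it is a kind of merchant; the modifier is "mine desert leather".
Within "mine desert leather", the head is "leather" (specifically "desert leather") and the modifier is "mine".
Within "desert leather", the head is "leather" and the modifier is "desert".
So the structure is [[mine [desert leather]] merchant].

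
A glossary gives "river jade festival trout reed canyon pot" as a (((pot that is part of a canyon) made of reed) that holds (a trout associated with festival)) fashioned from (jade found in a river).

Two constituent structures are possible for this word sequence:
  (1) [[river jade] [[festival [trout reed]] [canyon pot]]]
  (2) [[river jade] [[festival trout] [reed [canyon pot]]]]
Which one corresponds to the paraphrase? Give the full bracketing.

[[river jade] [[festival trout] [reed [canyon pot]]]]

The paraphrase's head is the "pot" part ("festival trout reed canyon pot"); its modifier is "river jade".
That top-level split, carried through the inner groups, gives [[river jade] [[festival trout] [reed [canyon pot]]]].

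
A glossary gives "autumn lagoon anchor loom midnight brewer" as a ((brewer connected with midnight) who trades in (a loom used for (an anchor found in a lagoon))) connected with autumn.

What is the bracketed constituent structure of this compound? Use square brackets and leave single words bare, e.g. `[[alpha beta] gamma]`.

[autumn [[[lagoon anchor] loom] [midnight brewer]]]

Whole compound: head "brewer" (specifically "lagoon anchor loom midnight brewer"), modifier "autumn".
"lagoon anchor loom midnight brewer" → head "brewer" (specifically "midnight brewer"), modifier "lagoon anchor loom".
"lagoon anchor loom" → head "loom", modifier "lagoon anchor".
"lagoon anchor" → head "anchor", modifier "lagoon".
"midnight brewer" → head "brewer", modifier "midnight".
Putting it together: [autumn [[[lagoon anchor] loom] [midnight brewer]]].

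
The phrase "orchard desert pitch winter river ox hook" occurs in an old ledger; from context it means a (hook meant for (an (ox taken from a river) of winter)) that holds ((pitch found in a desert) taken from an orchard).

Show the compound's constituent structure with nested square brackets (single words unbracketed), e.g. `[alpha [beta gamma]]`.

[[orchard [desert pitch]] [[winter [river ox]] hook]]

Whole compound: head "hook" (specifically "winter river ox hook"), modifier "orchard desert pitch".
"orchard desert pitch" → head "pitch" (specifically "desert pitch"), modifier "orchard".
"desert pitch" → head "pitch", modifier "desert".
"winter river ox hook" → head "hook", modifier "winter river ox".
"winter river ox" → head "ox" (specifically "river ox"), modifier "winter".
"river ox" → head "ox", modifier "river".
Assembled: [[orchard [desert pitch]] [[winter [river ox]] hook]].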